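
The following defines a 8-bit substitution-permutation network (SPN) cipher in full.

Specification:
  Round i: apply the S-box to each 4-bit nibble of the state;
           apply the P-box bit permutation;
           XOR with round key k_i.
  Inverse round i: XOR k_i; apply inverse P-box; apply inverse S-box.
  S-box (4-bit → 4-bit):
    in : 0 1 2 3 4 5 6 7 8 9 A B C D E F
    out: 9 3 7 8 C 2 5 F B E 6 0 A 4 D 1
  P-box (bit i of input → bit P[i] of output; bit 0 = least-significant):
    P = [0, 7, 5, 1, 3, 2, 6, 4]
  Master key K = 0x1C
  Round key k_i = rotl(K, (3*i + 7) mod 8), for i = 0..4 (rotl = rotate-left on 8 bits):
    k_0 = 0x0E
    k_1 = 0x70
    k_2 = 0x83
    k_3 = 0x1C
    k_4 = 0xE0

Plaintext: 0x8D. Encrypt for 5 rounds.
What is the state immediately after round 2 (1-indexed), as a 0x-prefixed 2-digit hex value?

0xC1

s_0 = plaintext = 0x8D
s_1 = Round(s_0, k_0) = 0x32
s_2 = Round(s_1, k_1) = 0xC1
s_3 = Round(s_2, k_2) = 0x16
s_4 = Round(s_3, k_3) = 0x31
s_5 = Round(s_4, k_4) = 0x71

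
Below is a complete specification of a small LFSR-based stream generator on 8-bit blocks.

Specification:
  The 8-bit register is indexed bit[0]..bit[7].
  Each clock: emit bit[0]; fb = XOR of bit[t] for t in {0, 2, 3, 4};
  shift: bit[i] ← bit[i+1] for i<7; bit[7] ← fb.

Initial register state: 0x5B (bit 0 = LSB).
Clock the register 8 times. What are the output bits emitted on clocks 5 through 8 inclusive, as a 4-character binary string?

1010

reg_0 = 0x5B
clock 1: out=1, reg = 0xAD
clock 2: out=1, reg = 0xD6
clock 3: out=0, reg = 0x6B
clock 4: out=1, reg = 0x35
clock 5: out=1, reg = 0x9A
clock 6: out=0, reg = 0x4D
clock 7: out=1, reg = 0xA6
clock 8: out=0, reg = 0xD3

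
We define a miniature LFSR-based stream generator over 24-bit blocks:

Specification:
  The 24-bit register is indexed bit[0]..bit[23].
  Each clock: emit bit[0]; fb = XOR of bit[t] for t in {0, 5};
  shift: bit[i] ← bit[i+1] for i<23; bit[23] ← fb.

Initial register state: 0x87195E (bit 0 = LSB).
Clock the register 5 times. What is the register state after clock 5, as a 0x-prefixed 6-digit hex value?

0xA438CA

reg_0 = 0x87195E
clock 1: out=0, reg = 0x438CAF
clock 2: out=1, reg = 0x21C657
clock 3: out=1, reg = 0x90E32B
clock 4: out=1, reg = 0x487195
clock 5: out=1, reg = 0xA438CA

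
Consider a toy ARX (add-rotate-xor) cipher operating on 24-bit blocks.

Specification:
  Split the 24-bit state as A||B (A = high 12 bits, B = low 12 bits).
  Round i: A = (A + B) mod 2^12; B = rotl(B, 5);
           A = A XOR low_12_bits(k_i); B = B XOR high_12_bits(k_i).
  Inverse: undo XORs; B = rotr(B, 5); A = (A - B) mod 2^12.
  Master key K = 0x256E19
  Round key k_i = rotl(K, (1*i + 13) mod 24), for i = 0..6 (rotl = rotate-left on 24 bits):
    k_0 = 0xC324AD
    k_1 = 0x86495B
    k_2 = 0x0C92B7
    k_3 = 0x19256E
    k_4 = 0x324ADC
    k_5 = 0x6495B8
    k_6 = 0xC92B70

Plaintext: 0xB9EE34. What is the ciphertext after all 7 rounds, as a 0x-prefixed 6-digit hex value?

s_0 = plaintext = 0xB9EE34
s_1 = Round(s_0, k_0) = 0xD7FAAE
s_2 = Round(s_1, k_1) = 0x176DB1
s_3 = Round(s_2, k_2) = 0xD906F2
s_4 = Round(s_3, k_3) = 0x1ECFDF
s_5 = Round(s_4, k_4) = 0xB178DB
s_6 = Round(s_5, k_5) = 0x64AD38
s_7 = Round(s_6, k_6) = 0x8F2B88

0x8F2B88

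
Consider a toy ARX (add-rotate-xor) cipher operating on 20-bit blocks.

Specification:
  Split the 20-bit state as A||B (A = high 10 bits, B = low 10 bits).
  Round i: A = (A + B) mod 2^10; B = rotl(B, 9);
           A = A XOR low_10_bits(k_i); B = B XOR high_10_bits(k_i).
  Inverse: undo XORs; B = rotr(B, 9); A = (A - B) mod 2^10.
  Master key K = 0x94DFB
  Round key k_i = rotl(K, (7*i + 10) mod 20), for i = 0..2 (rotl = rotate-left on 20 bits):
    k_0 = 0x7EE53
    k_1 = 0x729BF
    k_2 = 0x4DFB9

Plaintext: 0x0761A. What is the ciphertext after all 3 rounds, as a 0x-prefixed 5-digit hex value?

s_0 = plaintext = 0x0761A
s_1 = Round(s_0, k_0) = 0x190F6
s_2 = Round(s_1, k_1) = 0x395B1
s_3 = Round(s_2, k_2) = 0x4BFEF

0x4BFEF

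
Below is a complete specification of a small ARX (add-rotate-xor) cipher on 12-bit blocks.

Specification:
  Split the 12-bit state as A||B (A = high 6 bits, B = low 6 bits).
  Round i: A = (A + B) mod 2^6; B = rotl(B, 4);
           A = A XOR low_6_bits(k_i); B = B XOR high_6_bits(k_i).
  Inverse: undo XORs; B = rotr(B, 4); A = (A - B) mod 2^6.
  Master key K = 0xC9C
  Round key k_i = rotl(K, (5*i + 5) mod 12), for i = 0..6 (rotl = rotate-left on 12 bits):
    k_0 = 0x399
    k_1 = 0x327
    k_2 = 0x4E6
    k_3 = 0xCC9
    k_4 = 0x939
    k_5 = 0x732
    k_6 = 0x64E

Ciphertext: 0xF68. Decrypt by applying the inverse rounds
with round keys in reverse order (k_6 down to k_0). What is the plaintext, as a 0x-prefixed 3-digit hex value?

s_0 = ciphertext = 0xF68
s_1 = InvRound(s_0, k_6) = 0xB07
s_2 = InvRound(s_1, k_5) = 0xC6D
s_3 = InvRound(s_2, k_4) = 0x924
s_4 = InvRound(s_3, k_3) = 0x41D
s_5 = InvRound(s_4, k_2) = 0xFB8
s_6 = InvRound(s_5, k_1) = 0x193
s_7 = InvRound(s_6, k_0) = 0xAB5

0xAB5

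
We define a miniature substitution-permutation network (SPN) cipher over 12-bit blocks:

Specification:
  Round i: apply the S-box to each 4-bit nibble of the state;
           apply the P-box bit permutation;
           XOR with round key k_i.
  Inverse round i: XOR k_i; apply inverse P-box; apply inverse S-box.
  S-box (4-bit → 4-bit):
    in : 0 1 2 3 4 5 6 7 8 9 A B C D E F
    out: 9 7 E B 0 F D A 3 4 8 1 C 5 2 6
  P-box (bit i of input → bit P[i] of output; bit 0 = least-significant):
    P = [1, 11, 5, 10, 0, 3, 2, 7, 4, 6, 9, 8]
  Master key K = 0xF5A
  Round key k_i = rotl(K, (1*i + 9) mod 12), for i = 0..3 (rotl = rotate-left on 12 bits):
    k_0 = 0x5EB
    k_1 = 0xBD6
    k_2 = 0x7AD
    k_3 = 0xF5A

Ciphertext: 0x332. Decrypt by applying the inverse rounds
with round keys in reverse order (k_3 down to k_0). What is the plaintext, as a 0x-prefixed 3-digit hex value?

0x27E

s_0 = ciphertext = 0x332
s_1 = InvRound(s_0, k_3) = 0xEE2
s_2 = InvRound(s_1, k_2) = 0x718
s_3 = InvRound(s_2, k_1) = 0xE23
s_4 = InvRound(s_3, k_0) = 0x27E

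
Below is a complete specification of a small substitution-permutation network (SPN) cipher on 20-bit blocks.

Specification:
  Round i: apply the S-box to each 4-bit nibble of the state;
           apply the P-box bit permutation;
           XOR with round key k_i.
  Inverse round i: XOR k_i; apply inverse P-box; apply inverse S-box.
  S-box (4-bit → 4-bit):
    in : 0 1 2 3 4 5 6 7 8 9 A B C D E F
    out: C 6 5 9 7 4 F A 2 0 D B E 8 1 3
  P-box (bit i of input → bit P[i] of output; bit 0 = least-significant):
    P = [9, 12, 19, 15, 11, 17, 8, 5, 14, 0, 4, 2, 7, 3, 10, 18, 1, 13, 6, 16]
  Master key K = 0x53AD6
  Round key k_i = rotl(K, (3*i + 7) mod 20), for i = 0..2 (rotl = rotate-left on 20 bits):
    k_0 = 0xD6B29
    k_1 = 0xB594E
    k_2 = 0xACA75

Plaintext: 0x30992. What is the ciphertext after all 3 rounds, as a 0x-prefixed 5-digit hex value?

0x48C6A

s_0 = plaintext = 0x30992
s_1 = Round(s_0, k_0) = 0x06D2B
s_2 = Round(s_1, k_1) = 0xEC682
s_3 = Round(s_2, k_2) = 0x48C6A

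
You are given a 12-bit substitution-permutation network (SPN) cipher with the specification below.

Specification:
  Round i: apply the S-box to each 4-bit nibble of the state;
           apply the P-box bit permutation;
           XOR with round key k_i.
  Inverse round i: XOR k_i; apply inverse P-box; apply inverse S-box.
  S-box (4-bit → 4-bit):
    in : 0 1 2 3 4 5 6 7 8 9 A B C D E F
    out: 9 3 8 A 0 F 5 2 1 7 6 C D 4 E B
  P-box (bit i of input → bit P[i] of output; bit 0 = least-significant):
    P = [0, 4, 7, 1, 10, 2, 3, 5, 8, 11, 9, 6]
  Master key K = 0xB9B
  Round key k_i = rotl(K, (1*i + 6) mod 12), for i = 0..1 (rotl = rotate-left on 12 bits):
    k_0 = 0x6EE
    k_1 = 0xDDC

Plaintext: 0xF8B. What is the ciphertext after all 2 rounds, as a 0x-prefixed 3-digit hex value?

s_0 = plaintext = 0xF8B
s_1 = Round(s_0, k_0) = 0xB2C
s_2 = Round(s_1, k_1) = 0xF3F

0xF3F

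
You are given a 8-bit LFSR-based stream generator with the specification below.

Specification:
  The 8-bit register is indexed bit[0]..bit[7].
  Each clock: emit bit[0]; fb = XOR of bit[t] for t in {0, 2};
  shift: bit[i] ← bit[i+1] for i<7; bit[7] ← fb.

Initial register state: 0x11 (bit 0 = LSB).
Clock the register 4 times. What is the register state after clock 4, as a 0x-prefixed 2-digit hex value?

0x51

reg_0 = 0x11
clock 1: out=1, reg = 0x88
clock 2: out=0, reg = 0x44
clock 3: out=0, reg = 0xA2
clock 4: out=0, reg = 0x51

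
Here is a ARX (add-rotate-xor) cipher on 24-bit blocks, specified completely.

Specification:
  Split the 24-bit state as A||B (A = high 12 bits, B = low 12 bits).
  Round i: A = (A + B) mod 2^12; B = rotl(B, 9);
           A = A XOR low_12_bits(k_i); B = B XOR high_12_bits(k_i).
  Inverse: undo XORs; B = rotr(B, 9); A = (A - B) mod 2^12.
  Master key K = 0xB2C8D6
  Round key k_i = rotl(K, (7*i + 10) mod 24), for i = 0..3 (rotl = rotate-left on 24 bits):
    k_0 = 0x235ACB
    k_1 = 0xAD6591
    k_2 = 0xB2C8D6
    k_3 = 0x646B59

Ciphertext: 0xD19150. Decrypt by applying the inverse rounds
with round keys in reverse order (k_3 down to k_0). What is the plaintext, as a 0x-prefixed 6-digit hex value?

s_0 = ciphertext = 0xD19150
s_1 = InvRound(s_0, k_3) = 0xD8D8B3
s_2 = InvRound(s_1, k_2) = 0x862CF9
s_3 = InvRound(s_2, k_1) = 0xC7817B
s_4 = InvRound(s_3, k_0) = 0xC42A71

0xC42A71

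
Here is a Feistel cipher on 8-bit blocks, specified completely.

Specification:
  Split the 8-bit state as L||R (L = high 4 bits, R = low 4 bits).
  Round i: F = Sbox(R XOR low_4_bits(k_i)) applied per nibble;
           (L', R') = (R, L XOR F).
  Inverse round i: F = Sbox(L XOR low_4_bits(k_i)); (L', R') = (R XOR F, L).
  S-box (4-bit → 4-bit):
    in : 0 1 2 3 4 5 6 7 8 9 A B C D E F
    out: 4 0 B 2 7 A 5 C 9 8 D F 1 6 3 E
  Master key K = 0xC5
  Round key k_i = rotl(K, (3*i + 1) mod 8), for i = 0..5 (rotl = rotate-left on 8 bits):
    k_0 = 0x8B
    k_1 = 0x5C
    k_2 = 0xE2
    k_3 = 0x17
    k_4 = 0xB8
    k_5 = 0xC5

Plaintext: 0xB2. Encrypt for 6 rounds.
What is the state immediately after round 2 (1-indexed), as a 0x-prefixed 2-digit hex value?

s_0 = plaintext = 0xB2
s_1 = Round(s_0, k_0) = 0x23
s_2 = Round(s_1, k_1) = 0x3C
s_3 = Round(s_2, k_2) = 0xC0
s_4 = Round(s_3, k_3) = 0x00
s_5 = Round(s_4, k_4) = 0x09
s_6 = Round(s_5, k_5) = 0x91

0x3C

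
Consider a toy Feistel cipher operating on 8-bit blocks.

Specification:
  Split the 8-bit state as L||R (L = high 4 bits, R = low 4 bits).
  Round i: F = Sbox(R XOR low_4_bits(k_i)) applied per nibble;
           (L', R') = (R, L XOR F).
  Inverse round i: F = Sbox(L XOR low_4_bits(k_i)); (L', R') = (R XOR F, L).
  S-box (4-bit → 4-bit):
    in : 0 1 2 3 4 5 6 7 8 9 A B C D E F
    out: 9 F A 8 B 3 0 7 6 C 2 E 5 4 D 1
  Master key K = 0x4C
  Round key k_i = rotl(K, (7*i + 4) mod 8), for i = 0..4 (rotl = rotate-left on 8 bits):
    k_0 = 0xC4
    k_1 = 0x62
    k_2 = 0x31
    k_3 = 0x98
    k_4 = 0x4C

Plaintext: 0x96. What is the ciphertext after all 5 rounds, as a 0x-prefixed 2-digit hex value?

0xDA

s_0 = plaintext = 0x96
s_1 = Round(s_0, k_0) = 0x63
s_2 = Round(s_1, k_1) = 0x39
s_3 = Round(s_2, k_2) = 0x95
s_4 = Round(s_3, k_3) = 0x5D
s_5 = Round(s_4, k_4) = 0xDA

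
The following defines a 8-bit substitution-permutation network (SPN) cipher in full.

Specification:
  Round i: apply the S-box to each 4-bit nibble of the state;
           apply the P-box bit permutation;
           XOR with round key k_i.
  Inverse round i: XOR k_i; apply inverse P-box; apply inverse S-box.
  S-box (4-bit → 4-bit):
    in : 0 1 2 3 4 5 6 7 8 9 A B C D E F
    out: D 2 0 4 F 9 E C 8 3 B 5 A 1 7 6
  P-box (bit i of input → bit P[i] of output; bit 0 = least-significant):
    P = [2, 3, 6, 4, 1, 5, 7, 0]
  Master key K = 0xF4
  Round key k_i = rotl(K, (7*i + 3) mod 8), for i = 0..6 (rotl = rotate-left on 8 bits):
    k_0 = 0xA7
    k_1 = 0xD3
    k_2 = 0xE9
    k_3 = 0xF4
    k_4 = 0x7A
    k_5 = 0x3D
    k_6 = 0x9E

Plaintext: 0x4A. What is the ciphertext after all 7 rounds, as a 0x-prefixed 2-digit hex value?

s_0 = plaintext = 0x4A
s_1 = Round(s_0, k_0) = 0x18
s_2 = Round(s_1, k_1) = 0xE3
s_3 = Round(s_2, k_2) = 0x0B
s_4 = Round(s_3, k_3) = 0x33
s_5 = Round(s_4, k_4) = 0xBA
s_6 = Round(s_5, k_5) = 0xA3
s_7 = Round(s_6, k_6) = 0xFD

0xFD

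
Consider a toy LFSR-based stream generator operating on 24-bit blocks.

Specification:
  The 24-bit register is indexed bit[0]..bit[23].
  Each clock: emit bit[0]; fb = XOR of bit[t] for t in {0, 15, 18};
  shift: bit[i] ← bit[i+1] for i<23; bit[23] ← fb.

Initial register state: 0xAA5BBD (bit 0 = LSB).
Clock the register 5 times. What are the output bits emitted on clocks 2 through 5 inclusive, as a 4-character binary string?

0111

reg_0 = 0xAA5BBD
clock 1: out=1, reg = 0xD52DDE
clock 2: out=0, reg = 0xEA96EF
clock 3: out=1, reg = 0x754B77
clock 4: out=1, reg = 0x3AA5BB
clock 5: out=1, reg = 0x1D52DD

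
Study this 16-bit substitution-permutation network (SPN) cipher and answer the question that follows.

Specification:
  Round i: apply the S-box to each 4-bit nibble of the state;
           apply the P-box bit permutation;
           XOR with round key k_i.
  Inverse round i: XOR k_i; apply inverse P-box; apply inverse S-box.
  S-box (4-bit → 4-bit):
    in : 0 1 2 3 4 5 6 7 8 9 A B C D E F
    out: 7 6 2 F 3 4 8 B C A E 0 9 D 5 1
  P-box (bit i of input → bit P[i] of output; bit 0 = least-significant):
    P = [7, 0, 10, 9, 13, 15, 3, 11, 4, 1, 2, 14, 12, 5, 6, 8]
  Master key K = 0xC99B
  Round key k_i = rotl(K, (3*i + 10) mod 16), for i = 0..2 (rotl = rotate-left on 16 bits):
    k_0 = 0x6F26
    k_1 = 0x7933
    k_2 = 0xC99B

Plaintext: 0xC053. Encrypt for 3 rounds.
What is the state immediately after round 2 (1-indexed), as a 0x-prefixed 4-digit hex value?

s_0 = plaintext = 0xC053
s_1 = Round(s_0, k_0) = 0x78B9
s_2 = Round(s_1, k_1) = 0x2A16
s_3 = Round(s_2, k_2) = 0x0BB5

0x2A16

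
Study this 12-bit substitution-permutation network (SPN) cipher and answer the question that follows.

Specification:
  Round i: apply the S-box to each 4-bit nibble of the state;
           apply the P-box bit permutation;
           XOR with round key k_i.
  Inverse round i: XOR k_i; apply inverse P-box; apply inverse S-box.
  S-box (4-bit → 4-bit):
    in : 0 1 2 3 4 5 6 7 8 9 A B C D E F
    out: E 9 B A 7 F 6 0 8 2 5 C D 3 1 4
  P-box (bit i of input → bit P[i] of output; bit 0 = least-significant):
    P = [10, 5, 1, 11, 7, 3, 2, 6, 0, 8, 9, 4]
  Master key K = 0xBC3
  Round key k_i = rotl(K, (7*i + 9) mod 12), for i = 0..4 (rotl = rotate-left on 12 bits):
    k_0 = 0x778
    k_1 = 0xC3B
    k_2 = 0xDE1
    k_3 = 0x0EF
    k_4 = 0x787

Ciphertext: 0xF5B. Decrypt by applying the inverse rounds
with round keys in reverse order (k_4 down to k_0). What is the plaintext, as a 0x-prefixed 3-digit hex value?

s_0 = ciphertext = 0xF5B
s_1 = InvRound(s_0, k_4) = 0x858
s_2 = InvRound(s_1, k_3) = 0x1A0
s_3 = InvRound(s_2, k_2) = 0xE81
s_4 = InvRound(s_3, k_1) = 0xBD6
s_5 = InvRound(s_4, k_0) = 0x745

0x745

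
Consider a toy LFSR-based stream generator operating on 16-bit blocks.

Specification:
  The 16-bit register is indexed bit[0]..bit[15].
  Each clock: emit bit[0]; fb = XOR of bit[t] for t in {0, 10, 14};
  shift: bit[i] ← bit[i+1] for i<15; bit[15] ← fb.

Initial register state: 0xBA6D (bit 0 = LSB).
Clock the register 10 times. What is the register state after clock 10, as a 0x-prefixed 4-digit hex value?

reg_0 = 0xBA6D
clock 1: out=1, reg = 0xDD36
clock 2: out=0, reg = 0x6E9B
clock 3: out=1, reg = 0xB74D
clock 4: out=1, reg = 0x5BA6
clock 5: out=0, reg = 0xADD3
clock 6: out=1, reg = 0x56E9
clock 7: out=1, reg = 0xAB74
clock 8: out=0, reg = 0x55BA
clock 9: out=0, reg = 0x2ADD
clock 10: out=1, reg = 0x956E

0x956E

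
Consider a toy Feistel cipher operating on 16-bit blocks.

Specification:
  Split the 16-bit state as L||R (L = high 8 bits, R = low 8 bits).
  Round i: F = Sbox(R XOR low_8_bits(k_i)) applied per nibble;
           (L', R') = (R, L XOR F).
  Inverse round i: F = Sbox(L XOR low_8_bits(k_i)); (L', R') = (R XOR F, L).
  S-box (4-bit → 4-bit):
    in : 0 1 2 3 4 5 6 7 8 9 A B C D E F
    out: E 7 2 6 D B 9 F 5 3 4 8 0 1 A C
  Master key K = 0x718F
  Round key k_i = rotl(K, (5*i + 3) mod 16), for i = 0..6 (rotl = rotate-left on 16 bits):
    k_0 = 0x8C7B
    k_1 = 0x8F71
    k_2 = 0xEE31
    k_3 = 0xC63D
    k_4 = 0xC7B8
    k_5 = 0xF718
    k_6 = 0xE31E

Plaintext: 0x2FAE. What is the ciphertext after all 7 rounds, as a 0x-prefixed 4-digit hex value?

0xC4E3

s_0 = plaintext = 0x2FAE
s_1 = Round(s_0, k_0) = 0xAE34
s_2 = Round(s_1, k_1) = 0x3475
s_3 = Round(s_2, k_2) = 0x75E9
s_4 = Round(s_3, k_3) = 0xE968
s_5 = Round(s_4, k_4) = 0x68F7
s_6 = Round(s_5, k_5) = 0xF7C4
s_7 = Round(s_6, k_6) = 0xC4E3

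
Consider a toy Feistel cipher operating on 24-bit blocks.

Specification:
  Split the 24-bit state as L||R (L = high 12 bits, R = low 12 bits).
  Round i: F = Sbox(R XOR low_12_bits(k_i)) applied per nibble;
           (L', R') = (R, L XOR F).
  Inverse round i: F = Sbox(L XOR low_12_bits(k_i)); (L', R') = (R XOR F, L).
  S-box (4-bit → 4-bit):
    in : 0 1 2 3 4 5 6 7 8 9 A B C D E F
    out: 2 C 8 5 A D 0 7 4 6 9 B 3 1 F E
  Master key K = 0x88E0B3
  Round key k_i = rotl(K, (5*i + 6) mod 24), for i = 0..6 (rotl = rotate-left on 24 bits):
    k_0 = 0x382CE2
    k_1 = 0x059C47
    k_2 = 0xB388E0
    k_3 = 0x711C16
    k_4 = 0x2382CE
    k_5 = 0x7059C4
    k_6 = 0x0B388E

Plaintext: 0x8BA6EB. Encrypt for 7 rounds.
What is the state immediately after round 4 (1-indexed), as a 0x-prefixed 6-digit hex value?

0xF5E254

s_0 = plaintext = 0x8BA6EB
s_1 = Round(s_0, k_0) = 0x6EB19C
s_2 = Round(s_1, k_1) = 0x19C7F0
s_3 = Round(s_2, k_2) = 0x7F0F5E
s_4 = Round(s_3, k_3) = 0xF5E254
s_5 = Round(s_4, k_4) = 0x254D37
s_6 = Round(s_5, k_5) = 0xD378B1
s_7 = Round(s_6, k_6) = 0x8B1F69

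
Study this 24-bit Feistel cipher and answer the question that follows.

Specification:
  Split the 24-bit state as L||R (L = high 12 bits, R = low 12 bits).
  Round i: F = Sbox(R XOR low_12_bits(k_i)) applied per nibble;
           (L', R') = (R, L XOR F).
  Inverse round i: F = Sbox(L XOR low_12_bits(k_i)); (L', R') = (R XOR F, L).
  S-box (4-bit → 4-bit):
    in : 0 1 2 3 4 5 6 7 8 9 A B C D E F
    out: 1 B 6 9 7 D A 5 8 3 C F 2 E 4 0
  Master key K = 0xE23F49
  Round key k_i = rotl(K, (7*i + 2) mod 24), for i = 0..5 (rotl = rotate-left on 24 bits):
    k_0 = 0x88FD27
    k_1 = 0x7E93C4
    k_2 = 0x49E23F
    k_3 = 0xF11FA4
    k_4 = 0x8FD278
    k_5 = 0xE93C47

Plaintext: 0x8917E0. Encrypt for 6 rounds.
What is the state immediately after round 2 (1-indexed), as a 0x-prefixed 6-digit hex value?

0x4B42B1

s_0 = plaintext = 0x8917E0
s_1 = Round(s_0, k_0) = 0x7E04B4
s_2 = Round(s_1, k_1) = 0x4B42B1
s_3 = Round(s_2, k_2) = 0x2B1530
s_4 = Round(s_3, k_3) = 0x530E86
s_5 = Round(s_4, k_4) = 0xE86734
s_6 = Round(s_5, k_5) = 0x7341DF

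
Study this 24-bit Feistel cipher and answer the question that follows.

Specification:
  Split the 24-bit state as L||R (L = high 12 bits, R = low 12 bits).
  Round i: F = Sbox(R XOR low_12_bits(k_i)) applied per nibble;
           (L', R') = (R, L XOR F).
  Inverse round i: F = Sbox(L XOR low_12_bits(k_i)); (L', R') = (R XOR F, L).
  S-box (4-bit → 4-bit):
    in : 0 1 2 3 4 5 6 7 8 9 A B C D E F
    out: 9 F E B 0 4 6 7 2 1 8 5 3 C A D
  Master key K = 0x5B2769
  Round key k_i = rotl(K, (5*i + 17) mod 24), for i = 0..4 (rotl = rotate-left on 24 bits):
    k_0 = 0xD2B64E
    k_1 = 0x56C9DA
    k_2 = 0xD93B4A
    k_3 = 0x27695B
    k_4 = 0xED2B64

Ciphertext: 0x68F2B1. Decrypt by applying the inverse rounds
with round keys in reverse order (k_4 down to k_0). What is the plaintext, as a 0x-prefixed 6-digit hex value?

0xEDBC51

s_0 = ciphertext = 0x68F2B1
s_1 = InvRound(s_0, k_4) = 0xE1468F
s_2 = InvRound(s_1, k_3) = 0x182E14
s_3 = InvRound(s_2, k_2) = 0x626182
s_4 = InvRound(s_3, k_1) = 0xC51626
s_5 = InvRound(s_4, k_0) = 0xEDBC51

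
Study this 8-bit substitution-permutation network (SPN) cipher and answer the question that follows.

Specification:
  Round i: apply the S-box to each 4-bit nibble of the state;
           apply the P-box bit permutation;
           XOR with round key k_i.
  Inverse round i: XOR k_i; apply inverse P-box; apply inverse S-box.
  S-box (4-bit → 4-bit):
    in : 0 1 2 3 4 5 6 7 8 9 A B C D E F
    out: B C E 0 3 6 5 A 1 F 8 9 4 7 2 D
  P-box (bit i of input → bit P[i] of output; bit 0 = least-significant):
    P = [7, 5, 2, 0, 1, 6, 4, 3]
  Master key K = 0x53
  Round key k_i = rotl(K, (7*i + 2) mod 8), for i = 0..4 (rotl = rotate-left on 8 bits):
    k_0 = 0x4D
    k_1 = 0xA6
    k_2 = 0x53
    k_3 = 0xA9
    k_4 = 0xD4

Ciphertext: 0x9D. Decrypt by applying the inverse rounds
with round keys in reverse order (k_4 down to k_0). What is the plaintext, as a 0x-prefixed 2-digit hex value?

s_0 = ciphertext = 0x9D
s_1 = InvRound(s_0, k_4) = 0x7A
s_2 = InvRound(s_1, k_3) = 0xDB
s_3 = InvRound(s_2, k_2) = 0xA8
s_4 = InvRound(s_3, k_1) = 0xBC
s_5 = InvRound(s_4, k_0) = 0x50

0x50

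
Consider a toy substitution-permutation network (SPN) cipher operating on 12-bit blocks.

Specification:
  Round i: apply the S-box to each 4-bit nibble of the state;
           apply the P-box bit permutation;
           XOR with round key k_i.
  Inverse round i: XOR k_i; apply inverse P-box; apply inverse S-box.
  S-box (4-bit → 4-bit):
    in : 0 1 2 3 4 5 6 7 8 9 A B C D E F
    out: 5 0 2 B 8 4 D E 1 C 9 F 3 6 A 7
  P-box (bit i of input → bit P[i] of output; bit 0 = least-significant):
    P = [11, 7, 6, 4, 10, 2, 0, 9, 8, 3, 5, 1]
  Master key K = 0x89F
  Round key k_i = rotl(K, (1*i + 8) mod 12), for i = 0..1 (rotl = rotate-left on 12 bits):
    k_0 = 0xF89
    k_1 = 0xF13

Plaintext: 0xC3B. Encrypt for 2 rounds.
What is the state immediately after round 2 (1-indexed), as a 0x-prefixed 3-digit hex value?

0xE72

s_0 = plaintext = 0xC3B
s_1 = Round(s_0, k_0) = 0x055
s_2 = Round(s_1, k_1) = 0xE72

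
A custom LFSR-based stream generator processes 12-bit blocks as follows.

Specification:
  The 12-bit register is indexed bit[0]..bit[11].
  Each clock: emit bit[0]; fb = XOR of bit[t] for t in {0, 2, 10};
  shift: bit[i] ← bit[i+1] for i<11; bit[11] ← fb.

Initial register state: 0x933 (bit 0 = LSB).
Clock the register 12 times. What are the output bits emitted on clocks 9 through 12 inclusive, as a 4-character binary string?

reg_0 = 0x933
clock 1: out=1, reg = 0xC99
clock 2: out=1, reg = 0x64C
clock 3: out=0, reg = 0x326
clock 4: out=0, reg = 0x993
clock 5: out=1, reg = 0xCC9
clock 6: out=1, reg = 0x664
clock 7: out=0, reg = 0x332
clock 8: out=0, reg = 0x199
clock 9: out=1, reg = 0x8CC
clock 10: out=0, reg = 0xC66
clock 11: out=0, reg = 0x633
clock 12: out=1, reg = 0x319

1001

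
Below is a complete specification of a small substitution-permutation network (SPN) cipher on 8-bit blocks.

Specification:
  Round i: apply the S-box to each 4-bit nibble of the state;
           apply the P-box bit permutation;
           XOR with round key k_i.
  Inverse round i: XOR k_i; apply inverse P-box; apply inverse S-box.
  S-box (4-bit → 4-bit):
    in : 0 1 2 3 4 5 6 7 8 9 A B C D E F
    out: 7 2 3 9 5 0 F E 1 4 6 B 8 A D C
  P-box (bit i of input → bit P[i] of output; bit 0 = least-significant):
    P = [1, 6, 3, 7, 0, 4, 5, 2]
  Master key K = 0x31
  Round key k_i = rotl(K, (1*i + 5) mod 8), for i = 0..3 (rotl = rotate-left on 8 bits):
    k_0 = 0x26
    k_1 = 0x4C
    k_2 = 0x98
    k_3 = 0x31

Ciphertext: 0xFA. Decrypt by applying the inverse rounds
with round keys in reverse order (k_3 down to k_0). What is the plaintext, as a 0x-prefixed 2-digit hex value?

0x09

s_0 = ciphertext = 0xFA
s_1 = InvRound(s_0, k_3) = 0x86
s_2 = InvRound(s_1, k_2) = 0xD4
s_3 = InvRound(s_2, k_1) = 0x1F
s_4 = InvRound(s_3, k_0) = 0x09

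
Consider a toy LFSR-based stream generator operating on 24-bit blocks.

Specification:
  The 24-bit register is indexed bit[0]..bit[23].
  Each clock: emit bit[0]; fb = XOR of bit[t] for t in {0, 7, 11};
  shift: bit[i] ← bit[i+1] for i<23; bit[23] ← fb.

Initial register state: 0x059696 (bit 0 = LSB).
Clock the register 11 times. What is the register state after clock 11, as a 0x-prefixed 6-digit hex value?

reg_0 = 0x059696
clock 1: out=0, reg = 0x82CB4B
clock 2: out=1, reg = 0x4165A5
clock 3: out=1, reg = 0x20B2D2
clock 4: out=0, reg = 0x905969
clock 5: out=1, reg = 0x482CB4
clock 6: out=0, reg = 0x24165A
clock 7: out=0, reg = 0x120B2D
clock 8: out=1, reg = 0x090596
clock 9: out=0, reg = 0x8482CB
clock 10: out=1, reg = 0x424165
clock 11: out=1, reg = 0xA120B2

0xA120B2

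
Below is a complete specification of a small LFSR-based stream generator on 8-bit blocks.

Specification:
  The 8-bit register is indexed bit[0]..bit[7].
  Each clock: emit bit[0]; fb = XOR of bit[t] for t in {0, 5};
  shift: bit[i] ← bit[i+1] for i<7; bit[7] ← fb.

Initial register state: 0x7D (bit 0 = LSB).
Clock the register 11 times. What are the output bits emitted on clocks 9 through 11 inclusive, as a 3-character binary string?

011

reg_0 = 0x7D
clock 1: out=1, reg = 0x3E
clock 2: out=0, reg = 0x9F
clock 3: out=1, reg = 0xCF
clock 4: out=1, reg = 0xE7
clock 5: out=1, reg = 0x73
clock 6: out=1, reg = 0x39
clock 7: out=1, reg = 0x1C
clock 8: out=0, reg = 0x0E
clock 9: out=0, reg = 0x07
clock 10: out=1, reg = 0x83
clock 11: out=1, reg = 0xC1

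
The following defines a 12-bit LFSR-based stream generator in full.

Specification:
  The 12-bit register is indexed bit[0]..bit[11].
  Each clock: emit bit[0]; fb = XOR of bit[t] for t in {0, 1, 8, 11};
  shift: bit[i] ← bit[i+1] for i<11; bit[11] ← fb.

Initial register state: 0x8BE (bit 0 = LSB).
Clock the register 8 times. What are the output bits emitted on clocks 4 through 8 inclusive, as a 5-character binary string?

reg_0 = 0x8BE
clock 1: out=0, reg = 0x45F
clock 2: out=1, reg = 0x22F
clock 3: out=1, reg = 0x117
clock 4: out=1, reg = 0x88B
clock 5: out=1, reg = 0xC45
clock 6: out=1, reg = 0x622
clock 7: out=0, reg = 0xB11
clock 8: out=1, reg = 0xD88

11101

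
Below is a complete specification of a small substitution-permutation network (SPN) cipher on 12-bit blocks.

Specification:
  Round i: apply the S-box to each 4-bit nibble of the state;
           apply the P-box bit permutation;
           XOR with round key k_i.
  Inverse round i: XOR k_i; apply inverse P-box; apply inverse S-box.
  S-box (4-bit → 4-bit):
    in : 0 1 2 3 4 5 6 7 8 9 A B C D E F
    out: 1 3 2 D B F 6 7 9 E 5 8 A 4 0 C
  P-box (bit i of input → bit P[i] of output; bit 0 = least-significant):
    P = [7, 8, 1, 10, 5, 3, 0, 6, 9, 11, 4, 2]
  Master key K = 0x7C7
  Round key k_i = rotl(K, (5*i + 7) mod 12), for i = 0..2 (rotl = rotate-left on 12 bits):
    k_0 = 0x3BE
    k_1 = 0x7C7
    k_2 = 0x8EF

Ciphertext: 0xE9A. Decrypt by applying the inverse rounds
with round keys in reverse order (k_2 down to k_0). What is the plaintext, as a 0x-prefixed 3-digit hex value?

0x983

s_0 = ciphertext = 0xE9A
s_1 = InvRound(s_0, k_2) = 0x33B
s_2 = InvRound(s_1, k_1) = 0xF48
s_3 = InvRound(s_2, k_0) = 0x983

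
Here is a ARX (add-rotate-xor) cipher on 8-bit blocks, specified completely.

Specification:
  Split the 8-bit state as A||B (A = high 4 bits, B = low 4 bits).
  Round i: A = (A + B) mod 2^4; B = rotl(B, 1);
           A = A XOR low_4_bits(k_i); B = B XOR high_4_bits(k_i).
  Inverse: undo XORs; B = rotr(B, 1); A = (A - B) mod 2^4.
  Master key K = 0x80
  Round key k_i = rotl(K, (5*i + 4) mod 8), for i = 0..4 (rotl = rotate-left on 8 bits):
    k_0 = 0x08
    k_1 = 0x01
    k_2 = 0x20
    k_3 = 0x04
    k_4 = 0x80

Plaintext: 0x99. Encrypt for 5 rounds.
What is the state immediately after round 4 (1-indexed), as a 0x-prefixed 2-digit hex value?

s_0 = plaintext = 0x99
s_1 = Round(s_0, k_0) = 0xA3
s_2 = Round(s_1, k_1) = 0xC6
s_3 = Round(s_2, k_2) = 0x2E
s_4 = Round(s_3, k_3) = 0x4D
s_5 = Round(s_4, k_4) = 0x13

0x4D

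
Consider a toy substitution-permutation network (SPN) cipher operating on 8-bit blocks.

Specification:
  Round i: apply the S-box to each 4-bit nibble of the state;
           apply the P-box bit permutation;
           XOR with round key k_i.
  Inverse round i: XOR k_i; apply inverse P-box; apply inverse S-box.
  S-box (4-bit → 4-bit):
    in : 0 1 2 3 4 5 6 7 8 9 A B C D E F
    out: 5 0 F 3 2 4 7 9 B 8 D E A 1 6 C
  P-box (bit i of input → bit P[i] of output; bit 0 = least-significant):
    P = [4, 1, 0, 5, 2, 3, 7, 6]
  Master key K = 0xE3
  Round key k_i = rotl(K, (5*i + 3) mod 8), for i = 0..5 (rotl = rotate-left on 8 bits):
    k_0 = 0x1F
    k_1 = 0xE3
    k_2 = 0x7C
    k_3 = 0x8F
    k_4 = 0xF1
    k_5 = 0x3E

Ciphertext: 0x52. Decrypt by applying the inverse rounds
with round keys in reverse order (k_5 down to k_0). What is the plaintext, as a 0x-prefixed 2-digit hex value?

0xB8

s_0 = ciphertext = 0x52
s_1 = InvRound(s_0, k_5) = 0x89
s_2 = InvRound(s_1, k_4) = 0xC7
s_3 = InvRound(s_2, k_3) = 0xC1
s_4 = InvRound(s_3, k_2) = 0x6A
s_5 = InvRound(s_4, k_1) = 0xE5
s_6 = InvRound(s_5, k_0) = 0xB8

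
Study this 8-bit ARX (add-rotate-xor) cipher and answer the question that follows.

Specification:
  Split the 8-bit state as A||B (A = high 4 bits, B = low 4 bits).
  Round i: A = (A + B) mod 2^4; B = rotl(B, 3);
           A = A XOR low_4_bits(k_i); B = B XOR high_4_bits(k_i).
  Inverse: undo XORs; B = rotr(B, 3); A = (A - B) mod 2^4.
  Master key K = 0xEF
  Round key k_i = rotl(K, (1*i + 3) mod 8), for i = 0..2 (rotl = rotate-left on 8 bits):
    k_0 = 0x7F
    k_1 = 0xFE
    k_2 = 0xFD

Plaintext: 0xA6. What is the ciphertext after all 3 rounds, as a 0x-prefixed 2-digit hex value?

0x71

s_0 = plaintext = 0xA6
s_1 = Round(s_0, k_0) = 0xF4
s_2 = Round(s_1, k_1) = 0xDD
s_3 = Round(s_2, k_2) = 0x71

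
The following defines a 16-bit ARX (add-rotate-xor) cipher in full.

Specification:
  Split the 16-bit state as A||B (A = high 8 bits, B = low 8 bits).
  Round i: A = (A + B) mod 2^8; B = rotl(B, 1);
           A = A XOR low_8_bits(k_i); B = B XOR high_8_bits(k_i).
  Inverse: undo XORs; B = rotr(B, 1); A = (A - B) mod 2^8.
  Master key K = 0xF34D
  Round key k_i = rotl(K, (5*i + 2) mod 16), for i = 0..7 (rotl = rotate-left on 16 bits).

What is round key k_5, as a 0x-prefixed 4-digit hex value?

K = 0xF34D
k_0 = rotl(K, (5*0+2) mod 16) = rotl(K, 2) = 0xCD37
k_1 = rotl(K, (5*1+2) mod 16) = rotl(K, 7) = 0xA6F9
k_2 = rotl(K, (5*2+2) mod 16) = rotl(K, 12) = 0xDF34
k_3 = rotl(K, (5*3+2) mod 16) = rotl(K, 1) = 0xE69B
k_4 = rotl(K, (5*4+2) mod 16) = rotl(K, 6) = 0xD37C
k_5 = rotl(K, (5*5+2) mod 16) = rotl(K, 11) = 0x6F9A

0x6F9A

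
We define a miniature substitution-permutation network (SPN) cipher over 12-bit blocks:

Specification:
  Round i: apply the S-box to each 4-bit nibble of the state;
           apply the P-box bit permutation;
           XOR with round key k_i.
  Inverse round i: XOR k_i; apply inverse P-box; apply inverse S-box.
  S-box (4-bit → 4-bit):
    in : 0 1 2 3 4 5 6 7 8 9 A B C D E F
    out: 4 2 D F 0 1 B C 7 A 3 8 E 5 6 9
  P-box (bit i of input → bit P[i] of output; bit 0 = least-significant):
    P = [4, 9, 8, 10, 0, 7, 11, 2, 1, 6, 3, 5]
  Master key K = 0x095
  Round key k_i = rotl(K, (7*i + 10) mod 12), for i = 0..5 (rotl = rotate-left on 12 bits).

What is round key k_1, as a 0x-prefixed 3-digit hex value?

0x2A1

K = 0x095
k_0 = rotl(K, (7*0+10) mod 12) = rotl(K, 10) = 0x425
k_1 = rotl(K, (7*1+10) mod 12) = rotl(K, 5) = 0x2A1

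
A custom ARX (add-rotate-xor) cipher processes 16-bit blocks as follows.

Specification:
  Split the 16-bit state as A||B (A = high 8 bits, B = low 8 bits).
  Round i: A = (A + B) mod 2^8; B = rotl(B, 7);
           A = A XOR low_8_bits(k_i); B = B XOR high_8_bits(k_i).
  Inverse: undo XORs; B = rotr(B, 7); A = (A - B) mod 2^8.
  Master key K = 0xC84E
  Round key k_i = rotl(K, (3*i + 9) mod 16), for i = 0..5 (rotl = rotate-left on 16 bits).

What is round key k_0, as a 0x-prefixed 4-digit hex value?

K = 0xC84E
k_0 = rotl(K, (3*0+9) mod 16) = rotl(K, 9) = 0x9D90

0x9D90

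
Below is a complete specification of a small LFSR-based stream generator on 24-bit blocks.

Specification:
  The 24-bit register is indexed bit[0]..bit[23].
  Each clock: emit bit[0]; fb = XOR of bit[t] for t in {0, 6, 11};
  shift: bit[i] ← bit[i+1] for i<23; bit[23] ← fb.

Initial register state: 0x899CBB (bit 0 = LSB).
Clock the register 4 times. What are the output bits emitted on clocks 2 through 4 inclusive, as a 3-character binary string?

reg_0 = 0x899CBB
clock 1: out=1, reg = 0x44CE5D
clock 2: out=1, reg = 0xA2672E
clock 3: out=0, reg = 0x513397
clock 4: out=1, reg = 0xA899CB

101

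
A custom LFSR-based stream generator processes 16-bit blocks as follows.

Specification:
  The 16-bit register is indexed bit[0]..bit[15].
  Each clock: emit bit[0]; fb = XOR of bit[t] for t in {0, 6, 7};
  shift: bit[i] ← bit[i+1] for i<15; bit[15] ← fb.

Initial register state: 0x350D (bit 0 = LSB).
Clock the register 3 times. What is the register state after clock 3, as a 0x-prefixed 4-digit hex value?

0x66A1

reg_0 = 0x350D
clock 1: out=1, reg = 0x9A86
clock 2: out=0, reg = 0xCD43
clock 3: out=1, reg = 0x66A1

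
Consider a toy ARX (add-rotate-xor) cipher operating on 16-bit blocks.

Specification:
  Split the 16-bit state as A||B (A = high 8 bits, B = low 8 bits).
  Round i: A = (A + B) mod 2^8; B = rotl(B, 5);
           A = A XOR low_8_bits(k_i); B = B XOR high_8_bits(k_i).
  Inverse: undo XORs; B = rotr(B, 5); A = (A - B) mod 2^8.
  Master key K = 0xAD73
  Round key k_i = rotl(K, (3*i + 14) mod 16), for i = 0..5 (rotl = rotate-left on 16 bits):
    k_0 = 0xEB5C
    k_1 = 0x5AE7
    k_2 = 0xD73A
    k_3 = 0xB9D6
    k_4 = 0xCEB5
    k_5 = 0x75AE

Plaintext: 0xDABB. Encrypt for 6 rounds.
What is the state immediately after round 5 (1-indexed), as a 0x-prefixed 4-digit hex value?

0x5842

s_0 = plaintext = 0xDABB
s_1 = Round(s_0, k_0) = 0xC99C
s_2 = Round(s_1, k_1) = 0x82C9
s_3 = Round(s_2, k_2) = 0x71EE
s_4 = Round(s_3, k_3) = 0x8964
s_5 = Round(s_4, k_4) = 0x5842
s_6 = Round(s_5, k_5) = 0x343D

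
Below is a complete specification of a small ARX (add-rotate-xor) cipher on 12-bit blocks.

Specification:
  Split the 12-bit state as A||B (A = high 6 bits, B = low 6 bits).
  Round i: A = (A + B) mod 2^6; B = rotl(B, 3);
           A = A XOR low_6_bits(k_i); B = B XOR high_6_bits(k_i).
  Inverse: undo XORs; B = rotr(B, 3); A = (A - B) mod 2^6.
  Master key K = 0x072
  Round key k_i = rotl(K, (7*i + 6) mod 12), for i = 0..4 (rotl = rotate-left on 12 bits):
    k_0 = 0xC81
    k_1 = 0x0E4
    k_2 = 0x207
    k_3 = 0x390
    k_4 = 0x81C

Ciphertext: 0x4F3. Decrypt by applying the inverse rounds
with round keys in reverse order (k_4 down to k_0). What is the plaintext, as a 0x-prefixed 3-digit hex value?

0x600

s_0 = ciphertext = 0x4F3
s_1 = InvRound(s_0, k_4) = 0xD5A
s_2 = InvRound(s_1, k_3) = 0x0E2
s_3 = InvRound(s_2, k_2) = 0xBD5
s_4 = InvRound(s_3, k_1) = 0x672
s_5 = InvRound(s_4, k_0) = 0x600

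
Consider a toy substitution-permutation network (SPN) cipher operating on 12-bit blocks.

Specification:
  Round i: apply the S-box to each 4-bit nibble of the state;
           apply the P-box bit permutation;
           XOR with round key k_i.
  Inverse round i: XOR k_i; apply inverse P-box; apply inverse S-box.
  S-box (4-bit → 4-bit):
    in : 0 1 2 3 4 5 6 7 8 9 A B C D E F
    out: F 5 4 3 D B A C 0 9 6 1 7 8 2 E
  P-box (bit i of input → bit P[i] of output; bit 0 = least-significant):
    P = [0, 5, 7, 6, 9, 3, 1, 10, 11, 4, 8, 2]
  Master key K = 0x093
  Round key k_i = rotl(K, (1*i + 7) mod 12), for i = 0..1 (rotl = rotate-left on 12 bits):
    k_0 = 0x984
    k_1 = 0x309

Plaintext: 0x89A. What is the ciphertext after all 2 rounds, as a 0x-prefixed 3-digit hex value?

0x2DE

s_0 = plaintext = 0x89A
s_1 = Round(s_0, k_0) = 0xF24
s_2 = Round(s_1, k_1) = 0x2DE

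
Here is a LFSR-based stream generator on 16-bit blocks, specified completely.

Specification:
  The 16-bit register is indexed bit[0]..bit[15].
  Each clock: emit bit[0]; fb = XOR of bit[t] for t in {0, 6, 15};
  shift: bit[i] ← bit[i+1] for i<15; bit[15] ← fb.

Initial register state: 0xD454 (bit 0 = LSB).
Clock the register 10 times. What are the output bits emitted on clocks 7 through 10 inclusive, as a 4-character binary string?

1000

reg_0 = 0xD454
clock 1: out=0, reg = 0x6A2A
clock 2: out=0, reg = 0x3515
clock 3: out=1, reg = 0x9A8A
clock 4: out=0, reg = 0xCD45
clock 5: out=1, reg = 0xE6A2
clock 6: out=0, reg = 0xF351
clock 7: out=1, reg = 0xF9A8
clock 8: out=0, reg = 0xFCD4
clock 9: out=0, reg = 0x7E6A
clock 10: out=0, reg = 0xBF35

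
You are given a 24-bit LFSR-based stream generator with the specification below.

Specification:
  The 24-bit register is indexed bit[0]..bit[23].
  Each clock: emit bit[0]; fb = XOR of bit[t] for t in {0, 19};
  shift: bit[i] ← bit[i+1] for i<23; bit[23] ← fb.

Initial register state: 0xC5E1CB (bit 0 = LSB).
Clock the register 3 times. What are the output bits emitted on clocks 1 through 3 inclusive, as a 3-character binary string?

reg_0 = 0xC5E1CB
clock 1: out=1, reg = 0xE2F0E5
clock 2: out=1, reg = 0xF17872
clock 3: out=0, reg = 0x78BC39

110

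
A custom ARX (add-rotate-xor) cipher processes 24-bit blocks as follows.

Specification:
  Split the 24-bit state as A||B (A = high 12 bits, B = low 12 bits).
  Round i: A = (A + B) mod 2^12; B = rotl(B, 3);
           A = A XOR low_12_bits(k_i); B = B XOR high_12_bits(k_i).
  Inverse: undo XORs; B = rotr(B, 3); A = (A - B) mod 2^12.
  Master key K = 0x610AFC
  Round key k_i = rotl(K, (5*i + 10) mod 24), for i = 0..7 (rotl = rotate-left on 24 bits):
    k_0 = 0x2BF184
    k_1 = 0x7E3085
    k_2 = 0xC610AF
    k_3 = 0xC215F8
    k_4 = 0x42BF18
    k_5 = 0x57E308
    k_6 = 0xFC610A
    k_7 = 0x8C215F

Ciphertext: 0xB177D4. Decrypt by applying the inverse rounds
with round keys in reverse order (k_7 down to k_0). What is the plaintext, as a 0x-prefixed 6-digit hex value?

s_0 = ciphertext = 0xB177D4
s_1 = InvRound(s_0, k_7) = 0xC66DE2
s_2 = InvRound(s_1, k_6) = 0x528844
s_3 = InvRound(s_2, k_5) = 0x0795A7
s_4 = InvRound(s_3, k_4) = 0x730831
s_5 = InvRound(s_4, k_3) = 0x246082
s_6 = InvRound(s_5, k_2) = 0xB4D79C
s_7 = InvRound(s_6, k_1) = 0xDB9E0F
s_8 = InvRound(s_7, k_0) = 0xAA7196

0xAA7196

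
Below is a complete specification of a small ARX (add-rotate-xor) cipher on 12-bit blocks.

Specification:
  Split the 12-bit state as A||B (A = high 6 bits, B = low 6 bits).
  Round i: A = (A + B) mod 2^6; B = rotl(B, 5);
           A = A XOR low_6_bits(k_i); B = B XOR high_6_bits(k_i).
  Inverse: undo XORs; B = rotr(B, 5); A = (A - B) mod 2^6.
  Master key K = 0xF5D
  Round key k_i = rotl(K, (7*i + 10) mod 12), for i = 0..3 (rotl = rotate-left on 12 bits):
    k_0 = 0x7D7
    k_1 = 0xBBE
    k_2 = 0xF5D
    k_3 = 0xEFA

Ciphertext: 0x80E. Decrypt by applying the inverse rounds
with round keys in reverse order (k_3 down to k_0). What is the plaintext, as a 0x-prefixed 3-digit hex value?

0xB76

s_0 = ciphertext = 0x80E
s_1 = InvRound(s_0, k_3) = 0xBEB
s_2 = InvRound(s_1, k_2) = 0x1AC
s_3 = InvRound(s_2, k_1) = 0xD04
s_4 = InvRound(s_3, k_0) = 0xB76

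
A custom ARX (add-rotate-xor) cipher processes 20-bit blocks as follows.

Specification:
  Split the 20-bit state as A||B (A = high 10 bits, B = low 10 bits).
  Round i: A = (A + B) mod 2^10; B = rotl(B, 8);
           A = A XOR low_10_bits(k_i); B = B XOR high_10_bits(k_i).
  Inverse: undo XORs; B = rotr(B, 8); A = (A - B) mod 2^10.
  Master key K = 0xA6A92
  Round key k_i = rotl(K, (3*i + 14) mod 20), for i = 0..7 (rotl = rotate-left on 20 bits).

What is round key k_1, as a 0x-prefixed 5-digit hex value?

K = 0xA6A92
k_0 = rotl(K, (3*0+14) mod 20) = rotl(K, 14) = 0x4A9AA
k_1 = rotl(K, (3*1+14) mod 20) = rotl(K, 17) = 0x54D52

0x54D52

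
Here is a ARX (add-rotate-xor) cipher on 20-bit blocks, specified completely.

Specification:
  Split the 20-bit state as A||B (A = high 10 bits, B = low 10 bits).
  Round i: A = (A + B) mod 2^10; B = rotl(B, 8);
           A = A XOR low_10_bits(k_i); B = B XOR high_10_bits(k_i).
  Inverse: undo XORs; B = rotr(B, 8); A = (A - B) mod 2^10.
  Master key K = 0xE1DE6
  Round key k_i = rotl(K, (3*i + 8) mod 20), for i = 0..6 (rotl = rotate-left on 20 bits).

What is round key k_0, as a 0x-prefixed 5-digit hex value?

K = 0xE1DE6
k_0 = rotl(K, (3*0+8) mod 20) = rotl(K, 8) = 0xDE6E1

0xDE6E1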